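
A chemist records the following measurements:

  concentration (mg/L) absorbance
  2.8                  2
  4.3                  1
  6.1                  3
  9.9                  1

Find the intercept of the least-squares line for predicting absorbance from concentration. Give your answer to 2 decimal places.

2.23

n = 4, Σx = 23.1, Σy = 7, Σxy = 38.1, Σx² = 161.55
Sxx = Σx² − (Σx)²/n = 161.55 − 133.4025 = 28.1475
Sxy = Σxy − (Σx)(Σy)/n = 38.1 − 40.425 = -2.325
b = Sxy/Sxx = -2.325/28.1475 = -0.082601
a = ȳ − b·x̄ = 1.75 − (-0.082601)·5.775 = 2.227018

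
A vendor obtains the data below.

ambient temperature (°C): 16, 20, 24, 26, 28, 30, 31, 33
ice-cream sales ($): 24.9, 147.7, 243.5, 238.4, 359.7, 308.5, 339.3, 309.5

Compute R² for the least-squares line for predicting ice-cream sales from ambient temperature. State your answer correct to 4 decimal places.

0.8525

n = 8, Σx = 208, Σy = 1971.5, Σxy = 55453.2, Σx² = 5642, Σy² = 574033.19
Sxx = Σx² − (Σx)²/n = 5642 − 5408 = 234
Sxy = Σxy − (Σx)(Σy)/n = 55453.2 − 51259 = 4194.2
Syy = Σy² − (Σy)²/n = 574033.19 − 485851.53125 = 88181.65875
R² = Sxy²/(Sxx·Syy) = (4194.2)²/(234·88181.65875) = 0.852519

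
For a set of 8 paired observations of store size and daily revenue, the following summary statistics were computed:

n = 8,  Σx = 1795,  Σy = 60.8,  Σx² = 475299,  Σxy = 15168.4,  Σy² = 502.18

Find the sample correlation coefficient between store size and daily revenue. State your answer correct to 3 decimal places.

0.895

Sxx = Σx² − (Σx)²/n = 475299 − 402753.125 = 72545.875
Sxy = Σxy − (Σx)(Σy)/n = 15168.4 − 13642 = 1526.4
Syy = Σy² − (Σy)²/n = 502.18 − 462.08 = 40.1
r = Sxy/√(Sxx·Syy) = 1526.4/√(2909089.5875) = 1526.4/1705.605343 = 0.894932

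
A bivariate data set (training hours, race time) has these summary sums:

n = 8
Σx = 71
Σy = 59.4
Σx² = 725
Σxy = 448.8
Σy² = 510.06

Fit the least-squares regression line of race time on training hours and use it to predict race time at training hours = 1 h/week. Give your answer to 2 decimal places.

13.93

Sxx = Σx² − (Σx)²/n = 725 − 630.125 = 94.875
Sxy = Σxy − (Σx)(Σy)/n = 448.8 − 527.175 = -78.375
b = Sxy/Sxx = -78.375/94.875 = -0.826087
a = ȳ − b·x̄ = 7.425 − (-0.826087)·8.875 = 14.756522
ŷ(1) = a + b·1 = 14.756522 + (-0.826087)·1 = 13.930435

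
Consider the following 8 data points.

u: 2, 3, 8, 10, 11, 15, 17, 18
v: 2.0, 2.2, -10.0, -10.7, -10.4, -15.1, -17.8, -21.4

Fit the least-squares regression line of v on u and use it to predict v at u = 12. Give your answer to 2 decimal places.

-12.23

n = 8, Σx = 84, Σy = -81.2, Σxy = -1205.1, Σx² = 1136
Sxx = Σx² − (Σx)²/n = 1136 − 882 = 254
Sxy = Σxy − (Σx)(Σy)/n = -1205.1 − (-852.6) = -352.5
b = Sxy/Sxx = -352.5/254 = -1.387795
a = ȳ − b·x̄ = -10.15 − (-1.387795)·10.5 = 4.421850
ŷ(12) = a + b·12 = 4.421850 + (-1.387795)·12 = -12.231693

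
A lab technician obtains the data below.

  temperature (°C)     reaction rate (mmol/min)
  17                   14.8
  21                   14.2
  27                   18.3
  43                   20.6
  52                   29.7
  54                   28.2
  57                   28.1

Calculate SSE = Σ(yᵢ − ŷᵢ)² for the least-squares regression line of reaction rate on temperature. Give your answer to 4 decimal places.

19.8862

n = 7, Σx = 271, Σy = 153.9, Σxy = 6598.6, Σx² = 12177, Σy² = 3646.87
Sxx = Σx² − (Σx)²/n = 12177 − 10491.571429 = 1685.428571
Sxy = Σxy − (Σx)(Σy)/n = 6598.6 − 5958.128571 = 640.471429
Syy = Σy² − (Σy)²/n = 3646.87 − 3383.601429 = 263.268571
b = Sxy/Sxx = 640.471429/1685.428571 = 0.380005
SSE = Syy − b·Sxy = 263.268571 − 0.380005·640.471429 = 19.886171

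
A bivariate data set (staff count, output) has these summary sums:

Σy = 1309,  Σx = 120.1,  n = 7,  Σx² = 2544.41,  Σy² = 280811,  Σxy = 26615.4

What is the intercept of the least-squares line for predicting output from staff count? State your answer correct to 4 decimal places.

Sxx = Σx² − (Σx)²/n = 2544.41 − 2060.572857 = 483.837143
Sxy = Σxy − (Σx)(Σy)/n = 26615.4 − 22458.7 = 4156.7
b = Sxy/Sxx = 4156.7/483.837143 = 8.591114
a = ȳ − b·x̄ = 187 − 8.591114·17.157143 = 39.601032

39.6010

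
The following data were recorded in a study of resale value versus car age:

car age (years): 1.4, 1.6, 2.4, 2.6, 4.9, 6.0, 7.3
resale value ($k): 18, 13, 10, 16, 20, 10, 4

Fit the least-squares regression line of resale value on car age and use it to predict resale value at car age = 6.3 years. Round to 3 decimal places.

n = 7, Σx = 26.2, Σy = 91, Σxy = 298.8, Σx² = 130.34
Sxx = Σx² − (Σx)²/n = 130.34 − 98.062857 = 32.277143
Sxy = Σxy − (Σx)(Σy)/n = 298.8 − 340.6 = -41.8
b = Sxy/Sxx = -41.8/32.277143 = -1.295034
a = ȳ − b·x̄ = 13 − (-1.295034)·3.742857 = 17.847128
ŷ(6.3) = a + b·6.3 = 17.847128 + (-1.295034)·6.3 = 9.688413

9.688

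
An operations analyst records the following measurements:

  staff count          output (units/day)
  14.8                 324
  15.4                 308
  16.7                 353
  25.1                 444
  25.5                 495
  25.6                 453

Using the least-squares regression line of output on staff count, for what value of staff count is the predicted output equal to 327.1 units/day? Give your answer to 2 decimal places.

15.58

n = 6, Σx = 123.1, Σy = 2377, Σxy = 50797.2, Σx² = 2670.71
Sxx = Σx² − (Σx)²/n = 2670.71 − 2525.601667 = 145.108333
Sxy = Σxy − (Σx)(Σy)/n = 50797.2 − 48768.116667 = 2029.083333
b = Sxy/Sxx = 2029.083333/145.108333 = 13.983231
a = ȳ − b·x̄ = 396.166667 − 13.983231·20.516667 = 109.277379
Set a + b·x = 327.1: x = (327.1 − 109.277379) / 13.983231 = 15.577417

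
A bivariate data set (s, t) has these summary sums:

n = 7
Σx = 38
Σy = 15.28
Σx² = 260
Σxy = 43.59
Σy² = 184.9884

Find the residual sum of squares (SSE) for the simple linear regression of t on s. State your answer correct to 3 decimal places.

Sxx = Σx² − (Σx)²/n = 260 − 206.285714 = 53.714286
Sxy = Σxy − (Σx)(Σy)/n = 43.59 − 82.948571 = -39.358571
Syy = Σy² − (Σy)²/n = 184.9884 − 33.354057 = 151.634343
b = Sxy/Sxx = -39.358571/53.714286 = -0.732739
SSE = Syy − b·Sxy = 151.634343 − (-0.732739)·(-39.358571) = 122.794768

122.795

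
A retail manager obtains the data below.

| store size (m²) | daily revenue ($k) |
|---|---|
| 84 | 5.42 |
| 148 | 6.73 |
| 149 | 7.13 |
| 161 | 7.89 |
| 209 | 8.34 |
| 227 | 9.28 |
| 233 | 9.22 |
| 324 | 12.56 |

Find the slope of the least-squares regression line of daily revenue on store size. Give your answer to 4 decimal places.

0.0291

n = 8, Σx = 1535, Σy = 66.57, Σxy = 13851.3, Σx² = 331557
Sxx = Σx² − (Σx)²/n = 331557 − 294528.125 = 37028.875
Sxy = Σxy − (Σx)(Σy)/n = 13851.3 − 12773.11875 = 1078.18125
b = Sxy/Sxx = 1078.18125/37028.875 = 0.029117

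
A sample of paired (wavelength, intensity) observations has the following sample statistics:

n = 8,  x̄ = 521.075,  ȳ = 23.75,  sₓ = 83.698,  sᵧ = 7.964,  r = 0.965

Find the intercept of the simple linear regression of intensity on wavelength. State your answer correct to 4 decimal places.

b = r · sᵧ/sₓ = 0.965 · 7.964/83.698 = 0.091821
a = ȳ − b·x̄ = 23.75 − 0.091821·521.075 = -24.095789

-24.0958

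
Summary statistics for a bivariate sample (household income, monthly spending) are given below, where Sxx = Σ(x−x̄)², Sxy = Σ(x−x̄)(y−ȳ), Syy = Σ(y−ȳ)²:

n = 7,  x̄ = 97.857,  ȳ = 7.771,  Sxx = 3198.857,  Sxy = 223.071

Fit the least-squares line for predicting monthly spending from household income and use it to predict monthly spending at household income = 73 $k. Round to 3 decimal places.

b = Sxy/Sxx = 223.071/3198.857 = 0.069735
a = ȳ − b·x̄ = 7.771 − 0.069735·97.857 = 0.946982
ŷ(73) = a + b·73 = 0.946982 + 0.069735·73 = 6.037607

6.038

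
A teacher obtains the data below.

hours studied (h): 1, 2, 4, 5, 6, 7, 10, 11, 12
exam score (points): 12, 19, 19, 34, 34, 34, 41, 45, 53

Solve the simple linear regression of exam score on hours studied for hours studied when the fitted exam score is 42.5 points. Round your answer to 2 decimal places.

9.52

n = 9, Σx = 58, Σy = 291, Σxy = 2279, Σx² = 496
Sxx = Σx² − (Σx)²/n = 496 − 373.777778 = 122.222222
Sxy = Σxy − (Σx)(Σy)/n = 2279 − 1875.333333 = 403.666667
b = Sxy/Sxx = 403.666667/122.222222 = 3.302727
a = ȳ − b·x̄ = 32.333333 − 3.302727·6.444444 = 11.049091
Set a + b·x = 42.5: x = (42.5 − 11.049091) / 3.302727 = 9.522709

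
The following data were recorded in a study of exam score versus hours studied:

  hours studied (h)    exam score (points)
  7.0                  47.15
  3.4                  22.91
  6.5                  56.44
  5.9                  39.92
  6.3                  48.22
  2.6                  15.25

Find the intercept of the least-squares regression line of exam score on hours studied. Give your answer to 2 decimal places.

n = 6, Σx = 31.7, Σy = 229.89, Σxy = 1353.768, Σx² = 184.07
Sxx = Σx² − (Σx)²/n = 184.07 − 167.481667 = 16.588333
Sxy = Σxy − (Σx)(Σy)/n = 1353.768 − 1214.5855 = 139.1825
b = Sxy/Sxx = 139.1825/16.588333 = 8.390385
a = ȳ − b·x̄ = 38.315 − 8.390385·5.283333 = -6.014200

-6.01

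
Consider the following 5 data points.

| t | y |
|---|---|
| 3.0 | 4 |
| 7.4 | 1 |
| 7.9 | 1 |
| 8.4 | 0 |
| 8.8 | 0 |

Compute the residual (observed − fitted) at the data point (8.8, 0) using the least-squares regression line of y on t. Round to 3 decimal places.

n = 5, Σx = 35.5, Σy = 6, Σxy = 27.3, Σx² = 274.17
Sxx = Σx² − (Σx)²/n = 274.17 − 252.05 = 22.12
Sxy = Σxy − (Σx)(Σy)/n = 27.3 − 42.6 = -15.3
b = Sxy/Sxx = -15.3/22.12 = -0.691682
a = ȳ − b·x̄ = 1.2 − (-0.691682)·7.1 = 6.110940
ŷ(8.8) = 6.110940 + (-0.691682)·8.8 = 0.024141
residual = y − ŷ = 0 − 0.024141 = -0.024141

-0.024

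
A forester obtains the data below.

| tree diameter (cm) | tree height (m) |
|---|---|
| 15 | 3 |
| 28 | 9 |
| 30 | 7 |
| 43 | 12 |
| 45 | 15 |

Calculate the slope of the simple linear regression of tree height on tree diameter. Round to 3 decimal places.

0.362

n = 5, Σx = 161, Σy = 46, Σxy = 1698, Σx² = 5783
Sxx = Σx² − (Σx)²/n = 5783 − 5184.2 = 598.8
Sxy = Σxy − (Σx)(Σy)/n = 1698 − 1481.2 = 216.8
b = Sxy/Sxx = 216.8/598.8 = 0.362057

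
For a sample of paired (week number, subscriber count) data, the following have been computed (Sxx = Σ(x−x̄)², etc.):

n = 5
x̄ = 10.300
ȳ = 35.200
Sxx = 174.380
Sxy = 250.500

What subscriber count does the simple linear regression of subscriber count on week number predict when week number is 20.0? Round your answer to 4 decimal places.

49.1342

b = Sxy/Sxx = 250.5/174.38 = 1.436518
a = ȳ − b·x̄ = 35.2 − 1.436518·10.3 = 20.403865
ŷ(20.0) = a + b·20.0 = 20.403865 + 1.436518·20 = 49.134224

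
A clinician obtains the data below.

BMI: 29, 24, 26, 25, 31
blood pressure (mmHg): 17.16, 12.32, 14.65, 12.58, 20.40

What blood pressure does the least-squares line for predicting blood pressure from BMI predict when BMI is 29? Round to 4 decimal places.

17.7249

n = 5, Σx = 135, Σy = 77.11, Σxy = 2121.12, Σx² = 3679
Sxx = Σx² − (Σx)²/n = 3679 − 3645 = 34
Sxy = Σxy − (Σx)(Σy)/n = 2121.12 − 2081.97 = 39.15
b = Sxy/Sxx = 39.15/34 = 1.151471
a = ȳ − b·x̄ = 15.422 − 1.151471·27 = -15.667706
ŷ(29) = a + b·29 = -15.667706 + 1.151471·29 = 17.724941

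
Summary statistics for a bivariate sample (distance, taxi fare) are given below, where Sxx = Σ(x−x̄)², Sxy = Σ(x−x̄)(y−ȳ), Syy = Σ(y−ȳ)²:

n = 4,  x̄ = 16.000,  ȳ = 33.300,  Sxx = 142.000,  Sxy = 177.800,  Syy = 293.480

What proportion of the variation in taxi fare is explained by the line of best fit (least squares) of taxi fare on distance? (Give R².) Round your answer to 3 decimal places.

0.759

R² = Sxy²/(Sxx·Syy) = (177.8)²/(142·293.48) = 0.758572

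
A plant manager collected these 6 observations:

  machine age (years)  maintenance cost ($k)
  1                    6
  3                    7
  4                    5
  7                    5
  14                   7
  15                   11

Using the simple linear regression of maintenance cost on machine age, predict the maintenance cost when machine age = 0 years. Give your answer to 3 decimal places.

n = 6, Σx = 44, Σy = 41, Σxy = 345, Σx² = 496
Sxx = Σx² − (Σx)²/n = 496 − 322.666667 = 173.333333
Sxy = Σxy − (Σx)(Σy)/n = 345 − 300.666667 = 44.333333
b = Sxy/Sxx = 44.333333/173.333333 = 0.255769
a = ȳ − b·x̄ = 6.833333 − 0.255769·7.333333 = 4.957692
ŷ(0) = a + b·0 = 4.957692 + 0.255769·0 = 4.957692

4.958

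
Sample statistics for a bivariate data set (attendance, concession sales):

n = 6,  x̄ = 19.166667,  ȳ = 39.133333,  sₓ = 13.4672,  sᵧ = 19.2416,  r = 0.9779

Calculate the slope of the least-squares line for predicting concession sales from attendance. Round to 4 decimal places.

1.3972

b = r · sᵧ/sₓ = 0.9779 · 19.2416/13.4672 = 1.397199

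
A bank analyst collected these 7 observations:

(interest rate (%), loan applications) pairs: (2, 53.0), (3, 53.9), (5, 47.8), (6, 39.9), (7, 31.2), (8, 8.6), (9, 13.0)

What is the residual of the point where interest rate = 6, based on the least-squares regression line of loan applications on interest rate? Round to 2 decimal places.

n = 7, Σx = 40, Σy = 247.4, Σxy = 1150.3, Σx² = 268
Sxx = Σx² − (Σx)²/n = 268 − 228.571429 = 39.428571
Sxy = Σxy − (Σx)(Σy)/n = 1150.3 − 1413.714286 = -263.414286
b = Sxy/Sxx = -263.414286/39.428571 = -6.680797
a = ȳ − b·x̄ = 35.342857 − (-6.680797)·5.714286 = 73.518841
ŷ(6) = 73.518841 + (-6.680797)·6 = 33.434058
residual = y − ŷ = 39.9 − 33.434058 = 6.465942

6.47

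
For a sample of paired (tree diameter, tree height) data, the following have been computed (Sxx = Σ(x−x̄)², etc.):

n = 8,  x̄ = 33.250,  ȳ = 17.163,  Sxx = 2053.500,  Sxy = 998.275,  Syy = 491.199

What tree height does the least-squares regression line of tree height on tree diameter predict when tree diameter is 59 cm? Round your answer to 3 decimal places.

b = Sxy/Sxx = 998.275/2053.5 = 0.486133
a = ȳ − b·x̄ = 17.163 − 0.486133·33.25 = 0.999063
ŷ(59) = a + b·59 = 0.999063 + 0.486133·59 = 29.680936

29.681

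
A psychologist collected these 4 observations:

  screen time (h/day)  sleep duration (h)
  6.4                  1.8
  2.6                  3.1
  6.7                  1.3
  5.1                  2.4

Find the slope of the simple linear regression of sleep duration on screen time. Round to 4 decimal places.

n = 4, Σx = 20.8, Σy = 8.6, Σxy = 40.53, Σx² = 118.62
Sxx = Σx² − (Σx)²/n = 118.62 − 108.16 = 10.46
Sxy = Σxy − (Σx)(Σy)/n = 40.53 − 44.72 = -4.19
b = Sxy/Sxx = -4.19/10.46 = -0.400574

-0.4006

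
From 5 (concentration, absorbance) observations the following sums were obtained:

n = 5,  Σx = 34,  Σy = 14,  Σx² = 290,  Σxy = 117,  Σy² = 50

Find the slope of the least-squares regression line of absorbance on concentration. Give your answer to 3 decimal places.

0.371

Sxx = Σx² − (Σx)²/n = 290 − 231.2 = 58.8
Sxy = Σxy − (Σx)(Σy)/n = 117 − 95.2 = 21.8
b = Sxy/Sxx = 21.8/58.8 = 0.370748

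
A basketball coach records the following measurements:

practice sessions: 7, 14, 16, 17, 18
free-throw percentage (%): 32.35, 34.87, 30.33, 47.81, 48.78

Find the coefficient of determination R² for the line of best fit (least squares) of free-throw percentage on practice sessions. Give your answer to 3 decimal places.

0.378

n = 5, Σx = 72, Σy = 194.14, Σxy = 2890.72, Σx² = 1114, Σy² = 7847.6328
Sxx = Σx² − (Σx)²/n = 1114 − 1036.8 = 77.2
Sxy = Σxy − (Σx)(Σy)/n = 2890.72 − 2795.616 = 95.104
Syy = Σy² − (Σy)²/n = 7847.6328 − 7538.06792 = 309.56488
R² = Sxy²/(Sxx·Syy) = (95.104)²/(77.2·309.56488) = 0.378467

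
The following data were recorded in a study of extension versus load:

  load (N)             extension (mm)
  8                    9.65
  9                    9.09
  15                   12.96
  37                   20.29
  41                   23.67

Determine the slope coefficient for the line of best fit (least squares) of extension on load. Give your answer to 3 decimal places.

n = 5, Σx = 110, Σy = 75.66, Σxy = 2074.61, Σx² = 3420
Sxx = Σx² − (Σx)²/n = 3420 − 2420 = 1000
Sxy = Σxy − (Σx)(Σy)/n = 2074.61 − 1664.52 = 410.09
b = Sxy/Sxx = 410.09/1000 = 0.41009

0.410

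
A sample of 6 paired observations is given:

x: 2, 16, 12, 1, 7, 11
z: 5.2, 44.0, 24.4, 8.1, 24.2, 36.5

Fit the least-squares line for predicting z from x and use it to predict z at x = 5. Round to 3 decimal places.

16.067

n = 6, Σx = 49, Σy = 142.4, Σxy = 1586.2, Σx² = 575
Sxx = Σx² − (Σx)²/n = 575 − 400.166667 = 174.833333
Sxy = Σxy − (Σx)(Σy)/n = 1586.2 − 1162.933333 = 423.266667
b = Sxy/Sxx = 423.266667/174.833333 = 2.420972
a = ȳ − b·x̄ = 23.733333 − 2.420972·8.166667 = 3.962059
ŷ(5) = a + b·5 = 3.962059 + 2.420972·5 = 16.066921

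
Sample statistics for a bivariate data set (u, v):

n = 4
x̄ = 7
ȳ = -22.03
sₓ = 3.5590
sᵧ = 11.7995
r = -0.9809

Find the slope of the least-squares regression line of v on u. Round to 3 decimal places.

b = r · sᵧ/sₓ = -0.9809 · 11.7995/3.559 = -3.252073

-3.252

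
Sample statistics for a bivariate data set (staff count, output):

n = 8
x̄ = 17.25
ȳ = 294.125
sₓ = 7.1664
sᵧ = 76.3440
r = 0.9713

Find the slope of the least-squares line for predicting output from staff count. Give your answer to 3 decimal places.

b = r · sᵧ/sₓ = 0.9713 · 76.344/7.1664 = 10.347305

10.347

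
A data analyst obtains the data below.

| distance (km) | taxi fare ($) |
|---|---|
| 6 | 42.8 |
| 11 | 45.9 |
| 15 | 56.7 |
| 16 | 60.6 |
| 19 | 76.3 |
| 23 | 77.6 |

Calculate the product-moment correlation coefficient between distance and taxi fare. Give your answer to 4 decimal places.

0.9523

n = 6, Σx = 90, Σy = 359.9, Σxy = 5816.3, Σx² = 1528, Σy² = 22669.35
Sxx = Σx² − (Σx)²/n = 1528 − 1350 = 178
Sxy = Σxy − (Σx)(Σy)/n = 5816.3 − 5398.5 = 417.8
Syy = Σy² − (Σy)²/n = 22669.35 − 21588.001667 = 1081.348333
r = Sxy/√(Sxx·Syy) = 417.8/√(192480.003333) = 417.8/438.725430 = 0.952304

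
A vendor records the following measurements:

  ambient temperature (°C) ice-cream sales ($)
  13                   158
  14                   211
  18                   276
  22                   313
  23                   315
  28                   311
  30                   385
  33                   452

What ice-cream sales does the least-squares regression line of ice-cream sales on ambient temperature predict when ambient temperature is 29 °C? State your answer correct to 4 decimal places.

378.2419

n = 8, Σx = 181, Σy = 2421, Σxy = 59281, Σx² = 4475
Sxx = Σx² − (Σx)²/n = 4475 − 4095.125 = 379.875
Sxy = Σxy − (Σx)(Σy)/n = 59281 − 54775.125 = 4505.875
b = Sxy/Sxx = 4505.875/379.875 = 11.861468
a = ȳ − b·x̄ = 302.625 − 11.861468·22.625 = 34.259296
ŷ(29) = a + b·29 = 34.259296 + 11.861468·29 = 378.241856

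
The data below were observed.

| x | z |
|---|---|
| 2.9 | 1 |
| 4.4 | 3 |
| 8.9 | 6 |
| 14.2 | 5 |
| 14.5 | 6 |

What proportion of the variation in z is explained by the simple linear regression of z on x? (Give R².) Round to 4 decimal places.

n = 5, Σx = 44.9, Σy = 21, Σxy = 227.5, Σx² = 518.87, Σy² = 107
Sxx = Σx² − (Σx)²/n = 518.87 − 403.202 = 115.668
Sxy = Σxy − (Σx)(Σy)/n = 227.5 − 188.58 = 38.92
Syy = Σy² − (Σy)²/n = 107 − 88.2 = 18.8
R² = Sxy²/(Sxx·Syy) = (38.92)²/(115.668·18.8) = 0.696586

0.6966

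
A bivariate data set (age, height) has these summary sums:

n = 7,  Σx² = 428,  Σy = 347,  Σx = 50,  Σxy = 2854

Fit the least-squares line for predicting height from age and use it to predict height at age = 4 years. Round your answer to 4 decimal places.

Sxx = Σx² − (Σx)²/n = 428 − 357.142857 = 70.857143
Sxy = Σxy − (Σx)(Σy)/n = 2854 − 2478.571429 = 375.428571
b = Sxy/Sxx = 375.428571/70.857143 = 5.298387
a = ȳ − b·x̄ = 49.571429 − 5.298387·7.142857 = 11.725806
ŷ(4) = a + b·4 = 11.725806 + 5.298387·4 = 32.919355

32.9194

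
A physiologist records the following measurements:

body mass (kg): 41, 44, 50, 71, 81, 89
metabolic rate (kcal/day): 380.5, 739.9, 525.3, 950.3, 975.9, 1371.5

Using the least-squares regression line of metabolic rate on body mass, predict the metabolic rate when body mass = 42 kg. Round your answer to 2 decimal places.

493.43

n = 6, Σx = 376, Σy = 4943.4, Σxy = 343003.8, Σx² = 25640
Sxx = Σx² − (Σx)²/n = 25640 − 23562.666667 = 2077.333333
Sxy = Σxy − (Σx)(Σy)/n = 343003.8 − 309786.4 = 33217.4
b = Sxy/Sxx = 33217.4/2077.333333 = 15.990404
a = ȳ − b·x̄ = 823.9 − 15.990404·62.666667 = -178.165340
ŷ(42) = a + b·42 = -178.165340 + 15.990404·42 = 493.431643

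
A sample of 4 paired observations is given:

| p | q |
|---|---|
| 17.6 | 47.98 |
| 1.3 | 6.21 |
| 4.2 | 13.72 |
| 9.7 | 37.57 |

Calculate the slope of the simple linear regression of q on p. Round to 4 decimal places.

2.6562

n = 4, Σx = 32.8, Σy = 105.48, Σxy = 1274.574, Σx² = 423.18
Sxx = Σx² − (Σx)²/n = 423.18 − 268.96 = 154.22
Sxy = Σxy − (Σx)(Σy)/n = 1274.574 − 864.936 = 409.638
b = Sxy/Sxx = 409.638/154.22 = 2.656192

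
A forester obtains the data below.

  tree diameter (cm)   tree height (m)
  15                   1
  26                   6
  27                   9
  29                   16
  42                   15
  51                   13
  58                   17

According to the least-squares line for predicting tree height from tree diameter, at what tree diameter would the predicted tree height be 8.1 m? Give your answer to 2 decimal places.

n = 7, Σx = 248, Σy = 77, Σxy = 3157, Σx² = 10200
Sxx = Σx² − (Σx)²/n = 10200 − 8786.285714 = 1413.714286
Sxy = Σxy − (Σx)(Σy)/n = 3157 − 2728 = 429
b = Sxy/Sxx = 429/1413.714286 = 0.303456
a = ȳ − b·x̄ = 11 − 0.303456·35.428571 = 0.248989
Set a + b·x = 8.1: x = (8.1 − 0.248989) / 0.303456 = 25.871995

25.87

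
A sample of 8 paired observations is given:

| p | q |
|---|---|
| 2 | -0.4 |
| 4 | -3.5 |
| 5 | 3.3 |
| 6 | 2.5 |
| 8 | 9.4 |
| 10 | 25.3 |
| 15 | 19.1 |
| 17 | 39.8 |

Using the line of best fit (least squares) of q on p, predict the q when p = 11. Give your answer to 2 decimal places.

n = 8, Σx = 67, Σy = 95.5, Σxy = 1308, Σx² = 759
Sxx = Σx² − (Σx)²/n = 759 − 561.125 = 197.875
Sxy = Σxy − (Σx)(Σy)/n = 1308 − 799.8125 = 508.1875
b = Sxy/Sxx = 508.1875/197.875 = 2.568225
a = ȳ − b·x̄ = 11.9375 − 2.568225·8.375 = -9.571383
ŷ(11) = a + b·11 = -9.571383 + 2.568225·11 = 18.679090

18.68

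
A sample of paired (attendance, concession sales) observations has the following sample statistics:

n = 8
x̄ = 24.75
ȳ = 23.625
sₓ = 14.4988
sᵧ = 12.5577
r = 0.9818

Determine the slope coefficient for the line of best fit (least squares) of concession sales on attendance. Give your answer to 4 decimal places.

b = r · sᵧ/sₓ = 0.9818 · 12.5577/14.4988 = 0.850357

0.8504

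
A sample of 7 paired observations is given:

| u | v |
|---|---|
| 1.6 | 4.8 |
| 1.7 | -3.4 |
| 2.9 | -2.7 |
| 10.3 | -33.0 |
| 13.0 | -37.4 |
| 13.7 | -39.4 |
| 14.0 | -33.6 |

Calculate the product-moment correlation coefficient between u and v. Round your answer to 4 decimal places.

n = 7, Σx = 57.2, Σy = -144.7, Σxy = -1842.21, Σx² = 672.64, Σy² = 5210.97
Sxx = Σx² − (Σx)²/n = 672.64 − 467.405714 = 205.234286
Sxy = Σxy − (Σx)(Σy)/n = -1842.21 − (-1182.405714) = -659.804286
Syy = Σy² − (Σy)²/n = 5210.97 − 2991.155714 = 2219.814286
r = Sxy/√(Sxx·Syy) = -659.804286/√(455581.999347) = -659.804286/674.968147 = -0.977534

-0.9775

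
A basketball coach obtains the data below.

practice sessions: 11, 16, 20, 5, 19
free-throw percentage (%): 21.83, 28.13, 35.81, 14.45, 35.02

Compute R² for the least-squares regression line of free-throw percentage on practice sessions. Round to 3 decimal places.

0.987

n = 5, Σx = 71, Σy = 135.24, Σxy = 2144.04, Σx² = 1163, Σy² = 3985.4048
Sxx = Σx² − (Σx)²/n = 1163 − 1008.2 = 154.8
Sxy = Σxy − (Σx)(Σy)/n = 2144.04 − 1920.408 = 223.632
Syy = Σy² − (Σy)²/n = 3985.4048 − 3657.97152 = 327.43328
R² = Sxy²/(Sxx·Syy) = (223.632)²/(154.8·327.43328) = 0.986675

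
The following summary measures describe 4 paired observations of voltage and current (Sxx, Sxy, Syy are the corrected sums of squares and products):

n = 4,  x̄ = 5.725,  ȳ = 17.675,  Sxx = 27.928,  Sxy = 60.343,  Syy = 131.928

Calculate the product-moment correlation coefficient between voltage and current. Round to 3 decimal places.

0.994

r = Sxy/√(Sxx·Syy) = 60.343/√(3684.485184) = 60.343/60.699960 = 0.994119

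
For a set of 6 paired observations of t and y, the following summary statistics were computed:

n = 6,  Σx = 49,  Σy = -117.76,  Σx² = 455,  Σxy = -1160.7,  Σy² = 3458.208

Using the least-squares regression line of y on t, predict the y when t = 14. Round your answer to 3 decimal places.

-40.796

Sxx = Σx² − (Σx)²/n = 455 − 400.166667 = 54.833333
Sxy = Σxy − (Σx)(Σy)/n = -1160.7 − (-961.706667) = -198.993333
b = Sxy/Sxx = -198.993333/54.833333 = -3.629058
a = ȳ − b·x̄ = -19.626667 − (-3.629058)·8.166667 = 10.010638
ŷ(14) = a + b·14 = 10.010638 + (-3.629058)·14 = -40.796170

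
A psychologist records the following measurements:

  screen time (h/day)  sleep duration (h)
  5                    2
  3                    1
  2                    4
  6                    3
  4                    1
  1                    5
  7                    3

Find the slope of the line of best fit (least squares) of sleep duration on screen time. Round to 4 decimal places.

-0.2500

n = 7, Σx = 28, Σy = 19, Σxy = 69, Σx² = 140
Sxx = Σx² − (Σx)²/n = 140 − 112 = 28
Sxy = Σxy − (Σx)(Σy)/n = 69 − 76 = -7
b = Sxy/Sxx = -7/28 = -0.25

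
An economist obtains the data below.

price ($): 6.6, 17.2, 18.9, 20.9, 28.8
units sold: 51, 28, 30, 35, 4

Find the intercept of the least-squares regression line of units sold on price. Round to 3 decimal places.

n = 5, Σx = 92.4, Σy = 148, Σxy = 2231.9, Σx² = 1962.86
Sxx = Σx² − (Σx)²/n = 1962.86 − 1707.552 = 255.308
Sxy = Σxy − (Σx)(Σy)/n = 2231.9 − 2735.04 = -503.14
b = Sxy/Sxx = -503.14/255.308 = -1.970718
a = ȳ − b·x̄ = 29.6 − (-1.970718)·18.48 = 66.018863

66.019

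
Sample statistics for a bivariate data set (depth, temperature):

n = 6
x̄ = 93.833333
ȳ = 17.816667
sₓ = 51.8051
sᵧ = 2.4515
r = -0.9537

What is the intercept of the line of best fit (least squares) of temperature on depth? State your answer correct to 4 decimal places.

b = r · sᵧ/sₓ = -0.9537 · 2.4515/51.8051 = -0.045131
a = ȳ − b·x̄ = 17.816667 − (-0.045131)·93.833333 = 22.051422

22.0514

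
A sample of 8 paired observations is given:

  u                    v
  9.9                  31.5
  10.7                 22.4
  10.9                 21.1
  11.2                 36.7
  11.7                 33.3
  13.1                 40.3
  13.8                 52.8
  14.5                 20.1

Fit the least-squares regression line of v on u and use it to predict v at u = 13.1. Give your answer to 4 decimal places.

n = 8, Σx = 95.8, Σy = 258.2, Σxy = 3130.19, Σx² = 1165.94
Sxx = Σx² − (Σx)²/n = 1165.94 − 1147.205 = 18.735
Sxy = Σxy − (Σx)(Σy)/n = 3130.19 − 3091.945 = 38.245
b = Sxy/Sxx = 38.245/18.735 = 2.041366
a = ȳ − b·x̄ = 32.275 − 2.041366·11.975 = 7.829637
ŷ(13.1) = a + b·13.1 = 7.829637 + 2.041366·13.1 = 34.571537

34.5715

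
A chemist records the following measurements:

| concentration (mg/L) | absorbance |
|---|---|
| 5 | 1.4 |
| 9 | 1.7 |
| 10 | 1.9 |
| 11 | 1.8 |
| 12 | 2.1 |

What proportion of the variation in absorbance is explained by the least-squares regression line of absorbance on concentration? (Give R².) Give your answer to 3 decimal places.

0.891

n = 5, Σx = 47, Σy = 8.9, Σxy = 86.3, Σx² = 471, Σy² = 16.11
Sxx = Σx² − (Σx)²/n = 471 − 441.8 = 29.2
Sxy = Σxy − (Σx)(Σy)/n = 86.3 − 83.66 = 2.64
Syy = Σy² − (Σy)²/n = 16.11 − 15.842 = 0.268
R² = Sxy²/(Sxx·Syy) = (2.64)²/(29.2·0.268) = 0.890615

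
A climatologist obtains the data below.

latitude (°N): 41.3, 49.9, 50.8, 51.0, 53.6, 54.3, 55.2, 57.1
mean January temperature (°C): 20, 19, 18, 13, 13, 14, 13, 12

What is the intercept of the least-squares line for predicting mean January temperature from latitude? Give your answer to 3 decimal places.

n = 8, Σx = 413.2, Σy = 122, Σxy = 6211.3, Σx² = 21506.24
Sxx = Σx² − (Σx)²/n = 21506.24 − 21341.78 = 164.46
Sxy = Σxy − (Σx)(Σy)/n = 6211.3 − 6301.3 = -90
b = Sxy/Sxx = -90/164.46 = -0.547246
a = ȳ − b·x̄ = 15.25 − (-0.547246)·51.65 = 43.515232

43.515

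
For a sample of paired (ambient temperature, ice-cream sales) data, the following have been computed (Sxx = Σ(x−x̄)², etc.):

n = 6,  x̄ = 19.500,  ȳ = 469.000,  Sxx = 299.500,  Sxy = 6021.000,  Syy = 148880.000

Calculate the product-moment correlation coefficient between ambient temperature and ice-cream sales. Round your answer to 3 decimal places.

r = Sxy/√(Sxx·Syy) = 6021/√(44589560) = 6021/6677.541464 = 0.901679

0.902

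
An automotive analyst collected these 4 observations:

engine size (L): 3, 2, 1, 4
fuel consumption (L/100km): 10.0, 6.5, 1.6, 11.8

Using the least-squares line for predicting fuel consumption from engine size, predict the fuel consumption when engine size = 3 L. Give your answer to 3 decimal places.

9.180

n = 4, Σx = 10, Σy = 29.9, Σxy = 91.8, Σx² = 30
Sxx = Σx² − (Σx)²/n = 30 − 25 = 5
Sxy = Σxy − (Σx)(Σy)/n = 91.8 − 74.75 = 17.05
b = Sxy/Sxx = 17.05/5 = 3.41
a = ȳ − b·x̄ = 7.475 − 3.41·2.5 = -1.05
ŷ(3) = a + b·3 = -1.05 + 3.41·3 = 9.18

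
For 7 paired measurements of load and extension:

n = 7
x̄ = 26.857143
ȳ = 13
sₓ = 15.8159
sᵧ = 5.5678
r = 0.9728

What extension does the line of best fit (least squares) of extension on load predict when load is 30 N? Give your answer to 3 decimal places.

14.076

b = r · sᵧ/sₓ = 0.9728 · 5.5678/15.8159 = 0.342463
a = ȳ − b·x̄ = 13 − 0.342463·26.857143 = 3.802430
ŷ(30) = a + b·30 = 3.802430 + 0.342463·30 = 14.076311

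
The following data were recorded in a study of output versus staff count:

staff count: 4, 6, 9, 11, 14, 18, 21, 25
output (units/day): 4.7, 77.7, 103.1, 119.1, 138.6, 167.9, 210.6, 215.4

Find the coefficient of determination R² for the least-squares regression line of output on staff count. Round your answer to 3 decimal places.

0.923

n = 8, Σx = 108, Σy = 1037.1, Σxy = 17493.2, Σx² = 1840, Σy² = 169023.69
Sxx = Σx² − (Σx)²/n = 1840 − 1458 = 382
Sxy = Σxy − (Σx)(Σy)/n = 17493.2 − 14000.85 = 3492.35
Syy = Σy² − (Σy)²/n = 169023.69 − 134447.05125 = 34576.63875
R² = Sxy²/(Sxx·Syy) = (3492.35)²/(382·34576.63875) = 0.923399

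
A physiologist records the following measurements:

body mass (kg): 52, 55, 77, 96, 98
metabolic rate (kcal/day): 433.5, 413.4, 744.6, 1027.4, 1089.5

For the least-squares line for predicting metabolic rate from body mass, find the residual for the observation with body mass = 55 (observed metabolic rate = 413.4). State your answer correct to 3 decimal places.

-28.581

n = 5, Σx = 378, Σy = 3708.4, Σxy = 308014.6, Σx² = 30478
Sxx = Σx² − (Σx)²/n = 30478 − 28576.8 = 1901.2
Sxy = Σxy − (Σx)(Σy)/n = 308014.6 − 280355.04 = 27659.56
b = Sxy/Sxx = 27659.56/1901.2 = 14.548475
a = ȳ − b·x̄ = 741.68 − 14.548475·75.6 = -358.184683
ŷ(55) = -358.184683 + 14.548475·55 = 441.981422
residual = y − ŷ = 413.4 − 441.981422 = -28.581422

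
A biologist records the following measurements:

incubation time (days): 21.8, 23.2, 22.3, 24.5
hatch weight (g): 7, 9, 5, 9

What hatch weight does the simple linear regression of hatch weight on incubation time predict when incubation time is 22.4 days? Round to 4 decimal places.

n = 4, Σx = 91.8, Σy = 30, Σxy = 693.4, Σx² = 2111.02
Sxx = Σx² − (Σx)²/n = 2111.02 − 2106.81 = 4.21
Sxy = Σxy − (Σx)(Σy)/n = 693.4 − 688.5 = 4.9
b = Sxy/Sxx = 4.9/4.21 = 1.163895
a = ȳ − b·x̄ = 7.5 − 1.163895·22.95 = -19.211401
ŷ(22.4) = a + b·22.4 = -19.211401 + 1.163895·22.4 = 6.859857

6.8599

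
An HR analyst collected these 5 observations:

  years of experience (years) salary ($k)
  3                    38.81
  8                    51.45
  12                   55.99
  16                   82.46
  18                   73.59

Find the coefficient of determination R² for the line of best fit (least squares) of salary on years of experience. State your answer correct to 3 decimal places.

n = 5, Σx = 57, Σy = 302.3, Σxy = 3843.89, Σx² = 797, Σy² = 19503.3384
Sxx = Σx² − (Σx)²/n = 797 − 649.8 = 147.2
Sxy = Σxy − (Σx)(Σy)/n = 3843.89 − 3446.22 = 397.67
Syy = Σy² − (Σy)²/n = 19503.3384 − 18277.058 = 1226.2804
R² = Sxy²/(Sxx·Syy) = (397.67)²/(147.2·1226.2804) = 0.876089

0.876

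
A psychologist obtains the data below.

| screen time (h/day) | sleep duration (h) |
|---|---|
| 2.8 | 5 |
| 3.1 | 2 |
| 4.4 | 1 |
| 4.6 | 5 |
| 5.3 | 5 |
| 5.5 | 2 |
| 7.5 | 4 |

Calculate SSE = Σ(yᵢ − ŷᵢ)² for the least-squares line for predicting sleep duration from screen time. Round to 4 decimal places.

n = 7, Σx = 33.2, Σy = 24, Σxy = 115.1, Σx² = 172.56, Σy² = 100
Sxx = Σx² − (Σx)²/n = 172.56 − 157.462857 = 15.097143
Sxy = Σxy − (Σx)(Σy)/n = 115.1 − 113.828571 = 1.271429
Syy = Σy² − (Σy)²/n = 100 − 82.285714 = 17.714286
b = Sxy/Sxx = 1.271429/15.097143 = 0.084217
SSE = Syy − b·Sxy = 17.714286 − 0.084217·1.271429 = 17.607210

17.6072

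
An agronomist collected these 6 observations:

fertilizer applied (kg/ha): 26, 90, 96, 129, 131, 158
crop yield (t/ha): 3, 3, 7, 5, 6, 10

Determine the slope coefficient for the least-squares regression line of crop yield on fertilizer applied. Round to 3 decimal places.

0.043

n = 6, Σx = 630, Σy = 34, Σxy = 4031, Σx² = 76758
Sxx = Σx² − (Σx)²/n = 76758 − 66150 = 10608
Sxy = Σxy − (Σx)(Σy)/n = 4031 − 3570 = 461
b = Sxy/Sxx = 461/10608 = 0.043458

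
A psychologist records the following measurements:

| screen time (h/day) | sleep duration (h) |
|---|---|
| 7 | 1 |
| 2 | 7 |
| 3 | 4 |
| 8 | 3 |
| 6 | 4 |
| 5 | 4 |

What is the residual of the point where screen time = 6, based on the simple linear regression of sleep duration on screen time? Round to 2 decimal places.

0.72

n = 6, Σx = 31, Σy = 23, Σxy = 101, Σx² = 187
Sxx = Σx² − (Σx)²/n = 187 − 160.166667 = 26.833333
Sxy = Σxy − (Σx)(Σy)/n = 101 − 118.833333 = -17.833333
b = Sxy/Sxx = -17.833333/26.833333 = -0.664596
a = ȳ − b·x̄ = 3.833333 − (-0.664596)·5.166667 = 7.267081
ŷ(6) = 7.267081 + (-0.664596)·6 = 3.279503
residual = y − ŷ = 4 − 3.279503 = 0.720497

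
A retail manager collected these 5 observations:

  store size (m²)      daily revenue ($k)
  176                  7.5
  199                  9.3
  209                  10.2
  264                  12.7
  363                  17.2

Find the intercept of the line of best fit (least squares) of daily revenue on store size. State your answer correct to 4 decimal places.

n = 5, Σx = 1211, Σy = 56.9, Σxy = 14898.9, Σx² = 315723
Sxx = Σx² − (Σx)²/n = 315723 − 293304.2 = 22418.8
Sxy = Σxy − (Σx)(Σy)/n = 14898.9 − 13781.18 = 1117.72
b = Sxy/Sxx = 1117.72/22418.8 = 0.049856
a = ȳ − b·x̄ = 11.38 − 0.049856·242.2 = -0.695213

-0.6952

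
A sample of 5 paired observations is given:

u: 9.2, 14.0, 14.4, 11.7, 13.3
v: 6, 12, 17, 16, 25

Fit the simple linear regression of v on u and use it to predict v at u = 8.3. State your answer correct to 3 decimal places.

n = 5, Σx = 62.6, Σy = 76, Σxy = 987.7, Σx² = 801.78
Sxx = Σx² − (Σx)²/n = 801.78 − 783.752 = 18.028
Sxy = Σxy − (Σx)(Σy)/n = 987.7 − 951.52 = 36.18
b = Sxy/Sxx = 36.18/18.028 = 2.006878
a = ȳ − b·x̄ = 15.2 − 2.006878·12.52 = -9.926115
ŷ(8.3) = a + b·8.3 = -9.926115 + 2.006878·8.3 = 6.730974

6.731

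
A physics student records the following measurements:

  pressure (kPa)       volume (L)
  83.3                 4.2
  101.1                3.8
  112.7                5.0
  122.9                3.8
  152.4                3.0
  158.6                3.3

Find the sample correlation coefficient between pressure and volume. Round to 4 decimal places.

-0.6720

n = 6, Σx = 731, Σy = 23.1, Σxy = 2745.14, Σx² = 93345.52, Σy² = 91.41
Sxx = Σx² − (Σx)²/n = 93345.52 − 89060.166667 = 4285.353333
Sxy = Σxy − (Σx)(Σy)/n = 2745.14 − 2814.35 = -69.21
Syy = Σy² − (Σy)²/n = 91.41 − 88.935 = 2.475
r = Sxy/√(Sxx·Syy) = -69.21/√(10606.2495) = -69.21/102.986647 = -0.672029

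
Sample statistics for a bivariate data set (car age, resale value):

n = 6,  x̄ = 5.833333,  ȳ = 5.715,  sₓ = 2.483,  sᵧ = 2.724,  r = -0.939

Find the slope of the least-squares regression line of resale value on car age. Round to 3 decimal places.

b = r · sᵧ/sₓ = -0.939 · 2.724/2.483 = -1.030139

-1.030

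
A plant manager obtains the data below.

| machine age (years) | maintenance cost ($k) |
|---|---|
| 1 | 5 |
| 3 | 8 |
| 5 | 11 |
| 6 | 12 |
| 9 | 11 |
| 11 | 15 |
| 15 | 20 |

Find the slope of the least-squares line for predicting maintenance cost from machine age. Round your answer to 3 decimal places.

n = 7, Σx = 50, Σy = 82, Σxy = 720, Σx² = 498
Sxx = Σx² − (Σx)²/n = 498 − 357.142857 = 140.857143
Sxy = Σxy − (Σx)(Σy)/n = 720 − 585.714286 = 134.285714
b = Sxy/Sxx = 134.285714/140.857143 = 0.953347

0.953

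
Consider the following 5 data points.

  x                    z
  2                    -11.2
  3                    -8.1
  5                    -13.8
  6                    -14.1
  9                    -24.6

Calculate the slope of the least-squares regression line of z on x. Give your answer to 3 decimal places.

-2.090

n = 5, Σx = 25, Σy = -71.8, Σxy = -421.7, Σx² = 155
Sxx = Σx² − (Σx)²/n = 155 − 125 = 30
Sxy = Σxy − (Σx)(Σy)/n = -421.7 − (-359) = -62.7
b = Sxy/Sxx = -62.7/30 = -2.09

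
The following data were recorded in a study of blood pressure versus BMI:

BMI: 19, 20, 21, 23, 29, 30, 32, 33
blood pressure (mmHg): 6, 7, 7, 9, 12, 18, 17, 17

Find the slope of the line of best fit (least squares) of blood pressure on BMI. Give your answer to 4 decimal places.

0.8504

n = 8, Σx = 207, Σy = 93, Σxy = 2601, Σx² = 5585
Sxx = Σx² − (Σx)²/n = 5585 − 5356.125 = 228.875
Sxy = Σxy − (Σx)(Σy)/n = 2601 − 2406.375 = 194.625
b = Sxy/Sxx = 194.625/228.875 = 0.850355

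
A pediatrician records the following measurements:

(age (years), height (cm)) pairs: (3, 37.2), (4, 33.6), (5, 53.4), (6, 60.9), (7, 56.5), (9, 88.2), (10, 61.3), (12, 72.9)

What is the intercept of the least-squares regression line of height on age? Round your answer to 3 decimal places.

26.346

n = 8, Σx = 56, Σy = 464, Σxy = 3555.5, Σx² = 460
Sxx = Σx² − (Σx)²/n = 460 − 392 = 68
Sxy = Σxy − (Σx)(Σy)/n = 3555.5 − 3248 = 307.5
b = Sxy/Sxx = 307.5/68 = 4.522059
a = ȳ − b·x̄ = 58 − 4.522059·7 = 26.345588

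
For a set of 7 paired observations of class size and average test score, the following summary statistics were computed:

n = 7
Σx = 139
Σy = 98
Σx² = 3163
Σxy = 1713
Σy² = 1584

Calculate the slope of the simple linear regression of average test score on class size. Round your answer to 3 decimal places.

-0.578

Sxx = Σx² − (Σx)²/n = 3163 − 2760.142857 = 402.857143
Sxy = Σxy − (Σx)(Σy)/n = 1713 − 1946 = -233
b = Sxy/Sxx = -233/402.857143 = -0.578369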